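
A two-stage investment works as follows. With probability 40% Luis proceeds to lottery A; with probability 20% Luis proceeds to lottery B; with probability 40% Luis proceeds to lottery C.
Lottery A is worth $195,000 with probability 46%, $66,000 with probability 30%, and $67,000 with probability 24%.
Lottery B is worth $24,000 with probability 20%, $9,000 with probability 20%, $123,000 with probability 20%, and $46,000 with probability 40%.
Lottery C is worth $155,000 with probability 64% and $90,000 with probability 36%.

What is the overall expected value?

EV(A) = 0.46 × 195000 + 0.3 × 66000 + 0.24 × 67000 = 89700 + 19800 + 16080 = 125580
EV(B) = 0.2 × 24000 + 0.2 × 9000 + 0.2 × 123000 + 0.4 × 46000 = 4800 + 1800 + 24600 + 18400 = 49600
EV(C) = 0.64 × 155000 + 0.36 × 90000 = 99200 + 32400 = 131600
Overall = 0.4 × 125580 + 0.2 × 49600 + 0.4 × 131600 = 50232 + 9920 + 52640 = 112792

$112,792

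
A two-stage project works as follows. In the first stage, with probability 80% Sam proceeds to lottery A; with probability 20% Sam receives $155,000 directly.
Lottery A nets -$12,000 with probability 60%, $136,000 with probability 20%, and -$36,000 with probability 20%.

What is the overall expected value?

EV(A) = 0.6 × (-12000) + 0.2 × 136000 + 0.2 × (-36000) = -7200 + 27200 − 7200 = 12800
Branch B: 155000 (certain)
Overall = 0.8 × 12800 + 0.2 × 155000 = 10240 + 31000 = 41240

$41,240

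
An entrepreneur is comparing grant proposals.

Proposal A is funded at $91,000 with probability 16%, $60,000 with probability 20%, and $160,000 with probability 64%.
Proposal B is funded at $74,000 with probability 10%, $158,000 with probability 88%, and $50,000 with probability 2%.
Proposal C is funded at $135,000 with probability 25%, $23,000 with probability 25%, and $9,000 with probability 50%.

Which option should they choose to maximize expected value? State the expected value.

Proposal B ($147,440)

Proposal A = 0.16 × 91000 + 0.2 × 60000 + 0.64 × 160000 = 14560 + 12000 + 102400 = 128960
Proposal B = 0.1 × 74000 + 0.88 × 158000 + 0.02 × 50000 = 7400 + 139040 + 1000 = 147440
Proposal C = 0.25 × 135000 + 0.25 × 23000 + 0.5 × 9000 = 33750 + 5750 + 4500 = 44000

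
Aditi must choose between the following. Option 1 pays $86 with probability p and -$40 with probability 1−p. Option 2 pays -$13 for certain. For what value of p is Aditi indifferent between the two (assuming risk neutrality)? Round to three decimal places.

p·86 + (1−p)·(-40) = -13
126p − 40 = -13
p = (-13 + 40) / 126

p = 0.214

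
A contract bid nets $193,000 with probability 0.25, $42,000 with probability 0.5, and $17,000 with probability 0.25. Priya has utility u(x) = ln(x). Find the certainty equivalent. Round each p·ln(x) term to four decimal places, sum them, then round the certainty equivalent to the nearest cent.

$49,045.32

E[u] = 0.25·ln(193000) + 0.5·ln(42000) + 0.25·ln(17000) = 3.0426 + 5.3227 + 2.4352 = 10.8005
CE = e^10.8005 ≈ 49045.32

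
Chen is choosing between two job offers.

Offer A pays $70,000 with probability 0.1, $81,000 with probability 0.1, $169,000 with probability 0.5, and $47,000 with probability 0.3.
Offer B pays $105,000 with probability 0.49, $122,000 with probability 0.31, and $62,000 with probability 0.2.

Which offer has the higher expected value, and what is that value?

Offer A = 0.1 × 70000 + 0.1 × 81000 + 0.5 × 169000 + 0.3 × 47000 = 7000 + 8100 + 84500 + 14100 = 113700
Offer B = 0.49 × 105000 + 0.31 × 122000 + 0.2 × 62000 = 51450 + 37820 + 12400 = 101670

Offer A ($113,700)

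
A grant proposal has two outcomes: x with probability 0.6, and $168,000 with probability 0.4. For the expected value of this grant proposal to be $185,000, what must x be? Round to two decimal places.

0.6·x + 0.4·168000 = 185000
0.6·x = 185000 − 67200 = 117800
x = 117800 / 0.6 = 196333.3333

x = $196,333.33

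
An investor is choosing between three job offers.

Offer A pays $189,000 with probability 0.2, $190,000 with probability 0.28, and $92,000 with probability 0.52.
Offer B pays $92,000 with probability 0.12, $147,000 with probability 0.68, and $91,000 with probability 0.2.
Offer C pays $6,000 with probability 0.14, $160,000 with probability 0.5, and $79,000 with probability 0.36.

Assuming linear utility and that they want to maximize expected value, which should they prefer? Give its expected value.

Offer A = 0.2 × 189000 + 0.28 × 190000 + 0.52 × 92000 = 37800 + 53200 + 47840 = 138840
Offer B = 0.12 × 92000 + 0.68 × 147000 + 0.2 × 91000 = 11040 + 99960 + 18200 = 129200
Offer C = 0.14 × 6000 + 0.5 × 160000 + 0.36 × 79000 = 840 + 80000 + 28440 = 109280

Offer A ($138,840)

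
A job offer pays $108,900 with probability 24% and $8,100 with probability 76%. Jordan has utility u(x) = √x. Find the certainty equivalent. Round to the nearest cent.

E[u] = 0.24·√108900 + 0.76·√8100 = 0.24·330 + 0.76·90 = 147.6
CE = (147.6)² = 21785.76

$21,785.76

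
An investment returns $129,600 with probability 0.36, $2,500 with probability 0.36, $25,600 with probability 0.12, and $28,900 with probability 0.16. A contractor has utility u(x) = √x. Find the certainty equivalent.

$37,636

E[u] = 0.36·√129600 + 0.36·√2500 + 0.12·√25600 + 0.16·√28900 = 0.36·360 + 0.36·50 + 0.12·160 + 0.16·170 = 194
CE = (194)² = 37636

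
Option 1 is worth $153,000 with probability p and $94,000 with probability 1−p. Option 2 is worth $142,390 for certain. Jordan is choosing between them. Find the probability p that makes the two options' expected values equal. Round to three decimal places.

p = 0.820

p·153000 + (1−p)·94000 = 142390
59000p + 94000 = 142390
p = (142390 − 94000) / 59000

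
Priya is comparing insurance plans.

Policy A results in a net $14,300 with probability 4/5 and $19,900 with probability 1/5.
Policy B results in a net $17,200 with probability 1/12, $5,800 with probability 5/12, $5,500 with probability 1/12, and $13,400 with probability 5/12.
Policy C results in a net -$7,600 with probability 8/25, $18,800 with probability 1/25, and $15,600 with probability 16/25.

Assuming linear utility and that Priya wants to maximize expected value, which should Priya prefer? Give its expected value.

Policy A = 4/5 × 14300 + 1/5 × 19900 = 11440 + 3980 = 15420
Policy B = 1/12 × 17200 + 5/12 × 5800 + 1/12 × 5500 + 5/12 × 13400 = 1433.3333 + 2416.6667 + 458.3333 + 5583.3333 = 9891.6667
Policy C = 8/25 × (-7600) + 1/25 × 18800 + 16/25 × 15600 = -2432 + 752 + 9984 = 8304

Policy A ($15,420)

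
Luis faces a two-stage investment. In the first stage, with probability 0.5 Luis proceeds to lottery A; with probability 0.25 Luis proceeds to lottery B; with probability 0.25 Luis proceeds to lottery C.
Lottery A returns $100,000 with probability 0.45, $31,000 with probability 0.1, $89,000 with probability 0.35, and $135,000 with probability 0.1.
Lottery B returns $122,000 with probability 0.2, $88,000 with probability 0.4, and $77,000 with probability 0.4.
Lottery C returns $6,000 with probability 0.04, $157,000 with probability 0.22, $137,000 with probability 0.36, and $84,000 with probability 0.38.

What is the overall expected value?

$97,980

EV(A) = 0.45 × 100000 + 0.1 × 31000 + 0.35 × 89000 + 0.1 × 135000 = 45000 + 3100 + 31150 + 13500 = 92750
EV(B) = 0.2 × 122000 + 0.4 × 88000 + 0.4 × 77000 = 24400 + 35200 + 30800 = 90400
EV(C) = 0.04 × 6000 + 0.22 × 157000 + 0.36 × 137000 + 0.38 × 84000 = 240 + 34540 + 49320 + 31920 = 116020
Overall = 0.5 × 92750 + 0.25 × 90400 + 0.25 × 116020 = 46375 + 22600 + 29005 = 97980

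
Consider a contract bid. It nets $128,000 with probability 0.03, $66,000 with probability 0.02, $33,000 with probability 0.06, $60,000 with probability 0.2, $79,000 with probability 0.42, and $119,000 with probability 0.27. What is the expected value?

$84,450

EV = 0.03 × 128000 + 0.02 × 66000 + 0.06 × 33000 + 0.2 × 60000 + 0.42 × 79000 + 0.27 × 119000 = 3840 + 1320 + 1980 + 12000 + 33180 + 32130 = 84450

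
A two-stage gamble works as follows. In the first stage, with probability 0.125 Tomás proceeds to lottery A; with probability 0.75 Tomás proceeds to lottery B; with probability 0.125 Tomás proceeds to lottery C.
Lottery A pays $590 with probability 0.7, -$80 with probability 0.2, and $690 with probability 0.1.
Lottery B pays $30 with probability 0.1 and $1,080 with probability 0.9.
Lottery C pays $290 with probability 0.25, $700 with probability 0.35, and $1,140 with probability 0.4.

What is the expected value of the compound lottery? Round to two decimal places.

EV(A) = 0.7 × 590 + 0.2 × (-80) + 0.1 × 690 = 413 − 16 + 69 = 466
EV(B) = 0.1 × 30 + 0.9 × 1080 = 3 + 972 = 975
EV(C) = 0.25 × 290 + 0.35 × 700 + 0.4 × 1140 = 72.5 + 245 + 456 = 773.5
Overall = 0.125 × 466 + 0.75 × 975 + 0.125 × 773.5 = 58.25 + 731.25 + 96.6875 = 886.1875

$886.19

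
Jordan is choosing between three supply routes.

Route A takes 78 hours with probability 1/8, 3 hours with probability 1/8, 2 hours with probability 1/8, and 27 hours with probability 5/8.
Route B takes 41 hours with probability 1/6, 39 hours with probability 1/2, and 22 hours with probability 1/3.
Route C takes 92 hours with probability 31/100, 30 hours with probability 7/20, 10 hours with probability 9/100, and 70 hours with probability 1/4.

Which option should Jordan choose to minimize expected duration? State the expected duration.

Route A = 1/8 × 78 + 1/8 × 3 + 1/8 × 2 + 5/8 × 27 = 9.75 + 0.375 + 0.25 + 16.875 = 27.25
Route B = 1/6 × 41 + 1/2 × 39 + 1/3 × 22 = 6.8333 + 19.5 + 7.3333 = 33.6667
Route C = 31/100 × 92 + 7/20 × 30 + 9/100 × 10 + 1/4 × 70 = 28.52 + 10.5 + 0.9 + 17.5 = 57.42

Route A (27.25 hours)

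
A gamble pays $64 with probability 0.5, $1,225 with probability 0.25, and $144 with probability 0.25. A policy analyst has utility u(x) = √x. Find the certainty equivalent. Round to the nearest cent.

E[u] = 0.5·√64 + 0.25·√1225 + 0.25·√144 = 0.5·8 + 0.25·35 + 0.25·12 = 15.75
CE = (15.75)² = 248.0625

$248.06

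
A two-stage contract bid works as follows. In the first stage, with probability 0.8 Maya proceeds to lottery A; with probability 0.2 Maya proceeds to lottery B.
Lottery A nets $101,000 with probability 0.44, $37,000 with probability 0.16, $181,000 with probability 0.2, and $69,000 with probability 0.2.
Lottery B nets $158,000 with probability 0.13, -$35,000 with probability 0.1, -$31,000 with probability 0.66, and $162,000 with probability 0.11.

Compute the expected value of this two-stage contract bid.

$83,168

EV(A) = 0.44 × 101000 + 0.16 × 37000 + 0.2 × 181000 + 0.2 × 69000 = 44440 + 5920 + 36200 + 13800 = 100360
EV(B) = 0.13 × 158000 + 0.1 × (-35000) + 0.66 × (-31000) + 0.11 × 162000 = 20540 − 3500 − 20460 + 17820 = 14400
Overall = 0.8 × 100360 + 0.2 × 14400 = 80288 + 2880 = 83168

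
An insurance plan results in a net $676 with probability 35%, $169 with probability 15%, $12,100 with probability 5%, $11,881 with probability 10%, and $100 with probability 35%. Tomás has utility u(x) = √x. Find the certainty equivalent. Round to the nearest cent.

$957.90

E[u] = 0.35·√676 + 0.15·√169 + 0.05·√12100 + 0.1·√11881 + 0.35·√100 = 0.35·26 + 0.15·13 + 0.05·110 + 0.1·109 + 0.35·10 = 30.95
CE = (30.95)² = 957.9025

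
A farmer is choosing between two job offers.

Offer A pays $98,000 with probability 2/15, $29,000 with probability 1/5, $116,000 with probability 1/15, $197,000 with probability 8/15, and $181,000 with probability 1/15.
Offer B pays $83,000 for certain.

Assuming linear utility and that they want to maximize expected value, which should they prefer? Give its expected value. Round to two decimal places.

Offer A = 2/15 × 98000 + 1/5 × 29000 + 1/15 × 116000 + 8/15 × 197000 + 1/15 × 181000 = 13066.6667 + 5800 + 7733.3333 + 105066.6667 + 12066.6667 = 143733.3333
Offer B: 83000 (certain)

Offer A ($143,733.33)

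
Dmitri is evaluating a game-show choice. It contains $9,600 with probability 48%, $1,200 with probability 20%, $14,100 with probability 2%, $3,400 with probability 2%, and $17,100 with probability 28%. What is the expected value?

$9,986

EV = 0.48 × 9600 + 0.2 × 1200 + 0.02 × 14100 + 0.02 × 3400 + 0.28 × 17100 = 4608 + 240 + 282 + 68 + 4788 = 9986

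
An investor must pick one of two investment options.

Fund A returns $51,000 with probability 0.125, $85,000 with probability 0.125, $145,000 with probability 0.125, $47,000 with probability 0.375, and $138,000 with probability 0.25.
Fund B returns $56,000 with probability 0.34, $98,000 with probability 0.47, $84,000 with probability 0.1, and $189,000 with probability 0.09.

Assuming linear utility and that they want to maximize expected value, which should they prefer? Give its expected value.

Fund A = 0.125 × 51000 + 0.125 × 85000 + 0.125 × 145000 + 0.375 × 47000 + 0.25 × 138000 = 6375 + 10625 + 18125 + 17625 + 34500 = 87250
Fund B = 0.34 × 56000 + 0.47 × 98000 + 0.1 × 84000 + 0.09 × 189000 = 19040 + 46060 + 8400 + 17010 = 90510

Fund B ($90,510)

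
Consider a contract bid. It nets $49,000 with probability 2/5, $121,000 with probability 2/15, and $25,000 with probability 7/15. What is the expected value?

$47,400

EV = 2/5 × 49000 + 2/15 × 121000 + 7/15 × 25000 = 19600 + 16133.3333 + 11666.6667 = 47400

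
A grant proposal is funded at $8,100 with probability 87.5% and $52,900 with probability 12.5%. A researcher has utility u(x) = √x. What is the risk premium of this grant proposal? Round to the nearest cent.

E[u] = 0.875·√8100 + 0.125·√52900 = 0.875·90 + 0.125·230 = 107.5
CE = (107.5)² = 11556.25
Risk premium = EV − CE = 13700 − 11556.25 = 2143.75

$2,143.75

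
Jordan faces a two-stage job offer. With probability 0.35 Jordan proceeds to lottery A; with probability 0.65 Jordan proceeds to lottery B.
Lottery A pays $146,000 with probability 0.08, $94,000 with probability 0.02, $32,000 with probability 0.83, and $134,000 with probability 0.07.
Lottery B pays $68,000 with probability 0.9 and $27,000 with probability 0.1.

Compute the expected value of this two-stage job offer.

$58,860

EV(A) = 0.08 × 146000 + 0.02 × 94000 + 0.83 × 32000 + 0.07 × 134000 = 11680 + 1880 + 26560 + 9380 = 49500
EV(B) = 0.9 × 68000 + 0.1 × 27000 = 61200 + 2700 = 63900
Overall = 0.35 × 49500 + 0.65 × 63900 = 17325 + 41535 = 58860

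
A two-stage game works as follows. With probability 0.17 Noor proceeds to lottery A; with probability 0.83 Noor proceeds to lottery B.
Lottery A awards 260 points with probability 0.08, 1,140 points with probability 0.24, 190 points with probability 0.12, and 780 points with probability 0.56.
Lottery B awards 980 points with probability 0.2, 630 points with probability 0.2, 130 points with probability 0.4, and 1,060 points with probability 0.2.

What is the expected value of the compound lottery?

EV(A) = 0.08 × 260 + 0.24 × 1140 + 0.12 × 190 + 0.56 × 780 = 20.8 + 273.6 + 22.8 + 436.8 = 754
EV(B) = 0.2 × 980 + 0.2 × 630 + 0.4 × 130 + 0.2 × 1060 = 196 + 126 + 52 + 212 = 586
Overall = 0.17 × 754 + 0.83 × 586 = 128.18 + 486.38 = 614.56

614.56 points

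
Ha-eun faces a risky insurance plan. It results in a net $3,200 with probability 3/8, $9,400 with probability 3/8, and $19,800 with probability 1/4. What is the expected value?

EV = 3/8 × 3200 + 3/8 × 9400 + 1/4 × 19800 = 1200 + 3525 + 4950 = 9675

$9,675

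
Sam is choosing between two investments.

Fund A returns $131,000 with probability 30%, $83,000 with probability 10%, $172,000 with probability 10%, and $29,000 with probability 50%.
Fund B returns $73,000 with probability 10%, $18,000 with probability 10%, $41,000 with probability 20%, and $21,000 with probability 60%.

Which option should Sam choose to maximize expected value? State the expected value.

Fund A ($79,300)

Fund A = 0.3 × 131000 + 0.1 × 83000 + 0.1 × 172000 + 0.5 × 29000 = 39300 + 8300 + 17200 + 14500 = 79300
Fund B = 0.1 × 73000 + 0.1 × 18000 + 0.2 × 41000 + 0.6 × 21000 = 7300 + 1800 + 8200 + 12600 = 29900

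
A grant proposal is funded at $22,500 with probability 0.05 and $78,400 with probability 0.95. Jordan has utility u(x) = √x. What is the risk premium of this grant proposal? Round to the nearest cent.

$802.75

E[u] = 0.05·√22500 + 0.95·√78400 = 0.05·150 + 0.95·280 = 273.5
CE = (273.5)² = 74802.25
Risk premium = EV − CE = 75605 − 74802.25 = 802.75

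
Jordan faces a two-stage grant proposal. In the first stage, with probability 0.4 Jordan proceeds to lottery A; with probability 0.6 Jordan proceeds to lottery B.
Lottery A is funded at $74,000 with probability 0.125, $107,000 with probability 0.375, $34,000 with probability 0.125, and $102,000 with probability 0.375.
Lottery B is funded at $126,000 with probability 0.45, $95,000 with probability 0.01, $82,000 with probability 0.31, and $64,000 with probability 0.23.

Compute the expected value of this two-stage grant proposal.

$95,424

EV(A) = 0.125 × 74000 + 0.375 × 107000 + 0.125 × 34000 + 0.375 × 102000 = 9250 + 40125 + 4250 + 38250 = 91875
EV(B) = 0.45 × 126000 + 0.01 × 95000 + 0.31 × 82000 + 0.23 × 64000 = 56700 + 950 + 25420 + 14720 = 97790
Overall = 0.4 × 91875 + 0.6 × 97790 = 36750 + 58674 = 95424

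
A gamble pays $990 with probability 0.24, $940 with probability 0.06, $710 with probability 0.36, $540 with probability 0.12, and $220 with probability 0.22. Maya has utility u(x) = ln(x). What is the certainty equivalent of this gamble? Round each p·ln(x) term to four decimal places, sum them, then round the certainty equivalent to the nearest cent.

$584.82

E[u] = 0.24·ln(990) + 0.06·ln(940) + 0.36·ln(710) + 0.12·ln(540) + 0.22·ln(220) = 1.6554 + 0.4108 + 2.3635 + 0.7550 + 1.1866 = 6.3713
CE = e^6.3713 ≈ 584.82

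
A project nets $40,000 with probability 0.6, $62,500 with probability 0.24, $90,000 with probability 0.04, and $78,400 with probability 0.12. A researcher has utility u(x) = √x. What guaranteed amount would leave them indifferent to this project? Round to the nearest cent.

E[u] = 0.6·√40000 + 0.24·√62500 + 0.04·√90000 + 0.12·√78400 = 0.6·200 + 0.24·250 + 0.04·300 + 0.12·280 = 225.6
CE = (225.6)² = 50895.36

$50,895.36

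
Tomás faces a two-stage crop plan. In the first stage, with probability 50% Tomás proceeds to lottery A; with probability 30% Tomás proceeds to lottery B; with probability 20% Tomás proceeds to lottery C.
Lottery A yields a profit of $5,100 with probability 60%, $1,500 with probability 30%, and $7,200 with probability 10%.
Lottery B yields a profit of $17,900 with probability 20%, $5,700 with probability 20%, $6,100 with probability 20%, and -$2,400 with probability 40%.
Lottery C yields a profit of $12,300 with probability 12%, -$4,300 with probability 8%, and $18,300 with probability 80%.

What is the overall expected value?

EV(A) = 0.6 × 5100 + 0.3 × 1500 + 0.1 × 7200 = 3060 + 450 + 720 = 4230
EV(B) = 0.2 × 17900 + 0.2 × 5700 + 0.2 × 6100 + 0.4 × (-2400) = 3580 + 1140 + 1220 − 960 = 4980
EV(C) = 0.12 × 12300 + 0.08 × (-4300) + 0.8 × 18300 = 1476 − 344 + 14640 = 15772
Overall = 0.5 × 4230 + 0.3 × 4980 + 0.2 × 15772 = 2115 + 1494 + 3154.4 = 6763.4

$6,763.40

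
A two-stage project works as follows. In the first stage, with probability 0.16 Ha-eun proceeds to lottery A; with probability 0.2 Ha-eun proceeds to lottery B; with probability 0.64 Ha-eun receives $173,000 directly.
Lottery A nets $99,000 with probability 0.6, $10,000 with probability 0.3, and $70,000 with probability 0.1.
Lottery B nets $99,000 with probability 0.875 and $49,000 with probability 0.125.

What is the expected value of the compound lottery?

EV(A) = 0.6 × 99000 + 0.3 × 10000 + 0.1 × 70000 = 59400 + 3000 + 7000 = 69400
EV(B) = 0.875 × 99000 + 0.125 × 49000 = 86625 + 6125 = 92750
Branch C: 173000 (certain)
Overall = 0.16 × 69400 + 0.2 × 92750 + 0.64 × 173000 = 11104 + 18550 + 110720 = 140374

$140,374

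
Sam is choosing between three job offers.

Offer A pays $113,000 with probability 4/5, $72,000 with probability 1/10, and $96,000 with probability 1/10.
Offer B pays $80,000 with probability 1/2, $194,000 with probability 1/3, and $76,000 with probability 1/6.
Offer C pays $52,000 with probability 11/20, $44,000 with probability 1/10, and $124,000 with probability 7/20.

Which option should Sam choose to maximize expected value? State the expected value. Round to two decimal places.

Offer B ($117,333.33)

Offer A = 4/5 × 113000 + 1/10 × 72000 + 1/10 × 96000 = 90400 + 7200 + 9600 = 107200
Offer B = 1/2 × 80000 + 1/3 × 194000 + 1/6 × 76000 = 40000 + 64666.6667 + 12666.6667 = 117333.3333
Offer C = 11/20 × 52000 + 1/10 × 44000 + 7/20 × 124000 = 28600 + 4400 + 43400 = 76400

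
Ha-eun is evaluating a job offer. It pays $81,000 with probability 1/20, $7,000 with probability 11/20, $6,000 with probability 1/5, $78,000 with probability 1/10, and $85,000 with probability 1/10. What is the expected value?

EV = 1/20 × 81000 + 11/20 × 7000 + 1/5 × 6000 + 1/10 × 78000 + 1/10 × 85000 = 4050 + 3850 + 1200 + 7800 + 8500 = 25400

$25,400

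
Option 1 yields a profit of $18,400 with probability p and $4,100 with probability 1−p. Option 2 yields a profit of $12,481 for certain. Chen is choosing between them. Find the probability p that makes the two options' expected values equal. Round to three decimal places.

p·18400 + (1−p)·4100 = 12481
14300p + 4100 = 12481
p = (12481 − 4100) / 14300

p = 0.586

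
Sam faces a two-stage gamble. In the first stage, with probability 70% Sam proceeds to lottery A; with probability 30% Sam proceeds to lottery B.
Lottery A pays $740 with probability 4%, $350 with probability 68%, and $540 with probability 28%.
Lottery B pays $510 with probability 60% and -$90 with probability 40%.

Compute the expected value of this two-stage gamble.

$374.16

EV(A) = 0.04 × 740 + 0.68 × 350 + 0.28 × 540 = 29.6 + 238 + 151.2 = 418.8
EV(B) = 0.6 × 510 + 0.4 × (-90) = 306 − 36 = 270
Overall = 0.7 × 418.8 + 0.3 × 270 = 293.16 + 81 = 374.16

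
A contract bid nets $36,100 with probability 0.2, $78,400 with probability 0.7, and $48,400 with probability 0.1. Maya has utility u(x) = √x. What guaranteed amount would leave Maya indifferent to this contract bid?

E[u] = 0.2·√36100 + 0.7·√78400 + 0.1·√48400 = 0.2·190 + 0.7·280 + 0.1·220 = 256
CE = (256)² = 65536

$65,536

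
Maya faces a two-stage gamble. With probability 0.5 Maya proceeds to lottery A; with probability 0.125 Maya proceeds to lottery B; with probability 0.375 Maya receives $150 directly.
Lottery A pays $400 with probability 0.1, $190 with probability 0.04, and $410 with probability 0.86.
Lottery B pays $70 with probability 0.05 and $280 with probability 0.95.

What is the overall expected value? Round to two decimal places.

EV(A) = 0.1 × 400 + 0.04 × 190 + 0.86 × 410 = 40 + 7.6 + 352.6 = 400.2
EV(B) = 0.05 × 70 + 0.95 × 280 = 3.5 + 266 = 269.5
Branch C: 150 (certain)
Overall = 0.5 × 400.2 + 0.125 × 269.5 + 0.375 × 150 = 200.1 + 33.6875 + 56.25 = 290.0375

$290.04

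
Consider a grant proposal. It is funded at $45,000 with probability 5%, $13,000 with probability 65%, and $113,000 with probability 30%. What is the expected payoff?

$44,600

EV = 0.05 × 45000 + 0.65 × 13000 + 0.3 × 113000 = 2250 + 8450 + 33900 = 44600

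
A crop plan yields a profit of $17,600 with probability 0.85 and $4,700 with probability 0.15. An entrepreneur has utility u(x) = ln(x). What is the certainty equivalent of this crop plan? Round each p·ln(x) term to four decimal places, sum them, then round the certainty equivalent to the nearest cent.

E[u] = 0.85·ln(17600) + 0.15·ln(4700) = 8.3093 + 1.2683 = 9.5776
CE = e^9.5776 ≈ 14437.73

$14,437.73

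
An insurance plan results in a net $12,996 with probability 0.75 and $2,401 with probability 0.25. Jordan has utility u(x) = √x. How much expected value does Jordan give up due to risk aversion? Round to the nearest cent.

E[u] = 0.75·√12996 + 0.25·√2401 = 0.75·114 + 0.25·49 = 97.75
CE = (97.75)² = 9555.0625
Risk premium = EV − CE = 10347.25 − 9555.0625 = 792.1875

$792.19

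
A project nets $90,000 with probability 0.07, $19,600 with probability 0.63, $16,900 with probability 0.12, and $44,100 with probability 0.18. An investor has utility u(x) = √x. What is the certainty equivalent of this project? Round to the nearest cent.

E[u] = 0.07·√90000 + 0.63·√19600 + 0.12·√16900 + 0.18·√44100 = 0.07·300 + 0.63·140 + 0.12·130 + 0.18·210 = 162.6
CE = (162.6)² = 26438.76

$26,438.76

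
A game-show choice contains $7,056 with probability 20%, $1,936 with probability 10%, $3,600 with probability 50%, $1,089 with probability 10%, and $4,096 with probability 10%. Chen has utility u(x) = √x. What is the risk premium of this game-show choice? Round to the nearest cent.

E[u] = 0.2·√7056 + 0.1·√1936 + 0.5·√3600 + 0.1·√1089 + 0.1·√4096 = 0.2·84 + 0.1·44 + 0.5·60 + 0.1·33 + 0.1·64 = 60.9
CE = (60.9)² = 3708.81
Risk premium = EV − CE = 3923.3 − 3708.81 = 214.49

$214.49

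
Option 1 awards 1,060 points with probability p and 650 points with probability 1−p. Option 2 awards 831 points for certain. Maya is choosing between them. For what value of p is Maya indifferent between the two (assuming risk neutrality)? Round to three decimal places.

p = 0.441

p·1060 + (1−p)·650 = 831
410p + 650 = 831
p = (831 − 650) / 410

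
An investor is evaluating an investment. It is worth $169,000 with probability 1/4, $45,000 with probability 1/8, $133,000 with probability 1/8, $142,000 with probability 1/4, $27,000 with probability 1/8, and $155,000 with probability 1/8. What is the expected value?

$122,750

EV = 1/4 × 169000 + 1/8 × 45000 + 1/8 × 133000 + 1/4 × 142000 + 1/8 × 27000 + 1/8 × 155000 = 42250 + 5625 + 16625 + 35500 + 3375 + 19375 = 122750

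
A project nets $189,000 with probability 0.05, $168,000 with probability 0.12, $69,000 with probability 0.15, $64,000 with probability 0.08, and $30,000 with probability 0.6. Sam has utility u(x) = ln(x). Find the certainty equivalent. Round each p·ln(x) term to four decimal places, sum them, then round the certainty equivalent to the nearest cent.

$48,693.46

E[u] = 0.05·ln(189000) + 0.12·ln(168000) + 0.15·ln(69000) + 0.08·ln(64000) + 0.6·ln(30000) = 0.6075 + 1.4438 + 1.6713 + 0.8853 + 6.1854 = 10.7933
CE = e^10.7933 ≈ 48693.46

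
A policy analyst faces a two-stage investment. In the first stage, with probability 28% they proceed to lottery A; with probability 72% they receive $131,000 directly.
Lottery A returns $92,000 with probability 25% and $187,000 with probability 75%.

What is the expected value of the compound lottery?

EV(A) = 0.25 × 92000 + 0.75 × 187000 = 23000 + 140250 = 163250
Branch B: 131000 (certain)
Overall = 0.28 × 163250 + 0.72 × 131000 = 45710 + 94320 = 140030

$140,030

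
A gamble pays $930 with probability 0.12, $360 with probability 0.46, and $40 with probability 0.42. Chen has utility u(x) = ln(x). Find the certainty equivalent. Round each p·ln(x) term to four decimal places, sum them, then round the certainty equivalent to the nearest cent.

E[u] = 0.12·ln(930) + 0.46·ln(360) + 0.42·ln(40) = 0.8202 + 2.7076 + 1.5493 = 5.0771
CE = e^5.0771 ≈ 160.31

$160.31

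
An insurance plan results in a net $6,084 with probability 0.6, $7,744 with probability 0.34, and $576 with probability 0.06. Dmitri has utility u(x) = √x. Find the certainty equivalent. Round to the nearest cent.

E[u] = 0.6·√6084 + 0.34·√7744 + 0.06·√576 = 0.6·78 + 0.34·88 + 0.06·24 = 78.16
CE = (78.16)² = 6108.9856

$6,108.99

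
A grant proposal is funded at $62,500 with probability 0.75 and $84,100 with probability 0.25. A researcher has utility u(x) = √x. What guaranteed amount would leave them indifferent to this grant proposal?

$67,600

E[u] = 0.75·√62500 + 0.25·√84100 = 0.75·250 + 0.25·290 = 260
CE = (260)² = 67600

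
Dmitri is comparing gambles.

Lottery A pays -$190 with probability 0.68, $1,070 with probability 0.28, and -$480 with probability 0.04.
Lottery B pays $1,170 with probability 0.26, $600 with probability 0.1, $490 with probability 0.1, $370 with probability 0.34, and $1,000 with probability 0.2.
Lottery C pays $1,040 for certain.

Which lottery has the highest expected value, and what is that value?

Lottery C ($1,040)

Lottery A = 0.68 × (-190) + 0.28 × 1070 + 0.04 × (-480) = -129.2 + 299.6 − 19.2 = 151.2
Lottery B = 0.26 × 1170 + 0.1 × 600 + 0.1 × 490 + 0.34 × 370 + 0.2 × 1000 = 304.2 + 60 + 49 + 125.8 + 200 = 739
Lottery C: 1040 (certain)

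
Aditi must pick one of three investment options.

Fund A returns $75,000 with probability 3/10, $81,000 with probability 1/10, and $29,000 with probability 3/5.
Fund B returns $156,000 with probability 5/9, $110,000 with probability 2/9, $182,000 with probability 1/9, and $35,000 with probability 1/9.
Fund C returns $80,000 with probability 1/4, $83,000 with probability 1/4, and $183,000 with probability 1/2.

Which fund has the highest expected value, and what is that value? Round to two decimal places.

Fund B ($135,222.22)

Fund A = 3/10 × 75000 + 1/10 × 81000 + 3/5 × 29000 = 22500 + 8100 + 17400 = 48000
Fund B = 5/9 × 156000 + 2/9 × 110000 + 1/9 × 182000 + 1/9 × 35000 = 86666.6667 + 24444.4444 + 20222.2222 + 3888.8889 = 135222.2222
Fund C = 1/4 × 80000 + 1/4 × 83000 + 1/2 × 183000 = 20000 + 20750 + 91500 = 132250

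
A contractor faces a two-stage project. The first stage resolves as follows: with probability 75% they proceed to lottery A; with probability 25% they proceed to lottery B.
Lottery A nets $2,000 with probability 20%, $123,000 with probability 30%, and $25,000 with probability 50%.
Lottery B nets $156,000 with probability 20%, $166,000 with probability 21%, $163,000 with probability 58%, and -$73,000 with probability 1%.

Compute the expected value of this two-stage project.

$77,317.50

EV(A) = 0.2 × 2000 + 0.3 × 123000 + 0.5 × 25000 = 400 + 36900 + 12500 = 49800
EV(B) = 0.2 × 156000 + 0.21 × 166000 + 0.58 × 163000 + 0.01 × (-73000) = 31200 + 34860 + 94540 − 730 = 159870
Overall = 0.75 × 49800 + 0.25 × 159870 = 37350 + 39967.5 = 77317.5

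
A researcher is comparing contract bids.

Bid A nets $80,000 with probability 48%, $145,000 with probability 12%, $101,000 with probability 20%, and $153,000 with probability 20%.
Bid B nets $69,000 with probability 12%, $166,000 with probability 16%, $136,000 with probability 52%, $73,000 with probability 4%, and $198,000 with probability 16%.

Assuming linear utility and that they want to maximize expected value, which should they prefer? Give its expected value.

Bid B ($140,160)

Bid A = 0.48 × 80000 + 0.12 × 145000 + 0.2 × 101000 + 0.2 × 153000 = 38400 + 17400 + 20200 + 30600 = 106600
Bid B = 0.12 × 69000 + 0.16 × 166000 + 0.52 × 136000 + 0.04 × 73000 + 0.16 × 198000 = 8280 + 26560 + 70720 + 2920 + 31680 = 140160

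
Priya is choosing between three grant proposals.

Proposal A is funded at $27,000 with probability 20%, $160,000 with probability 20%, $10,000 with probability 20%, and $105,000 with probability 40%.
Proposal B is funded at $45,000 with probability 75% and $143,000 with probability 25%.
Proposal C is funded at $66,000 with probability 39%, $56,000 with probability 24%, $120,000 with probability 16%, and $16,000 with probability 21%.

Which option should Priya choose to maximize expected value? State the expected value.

Proposal A = 0.2 × 27000 + 0.2 × 160000 + 0.2 × 10000 + 0.4 × 105000 = 5400 + 32000 + 2000 + 42000 = 81400
Proposal B = 0.75 × 45000 + 0.25 × 143000 = 33750 + 35750 = 69500
Proposal C = 0.39 × 66000 + 0.24 × 56000 + 0.16 × 120000 + 0.21 × 16000 = 25740 + 13440 + 19200 + 3360 = 61740

Proposal A ($81,400)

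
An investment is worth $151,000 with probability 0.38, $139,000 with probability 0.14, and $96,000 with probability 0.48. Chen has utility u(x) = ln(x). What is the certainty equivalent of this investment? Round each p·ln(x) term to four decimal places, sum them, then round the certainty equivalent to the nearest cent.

$120,090.39

E[u] = 0.38·ln(151000) + 0.14·ln(139000) + 0.48·ln(96000) = 4.5315 + 1.6579 + 5.5066 = 11.6960
CE = e^11.6960 ≈ 120090.39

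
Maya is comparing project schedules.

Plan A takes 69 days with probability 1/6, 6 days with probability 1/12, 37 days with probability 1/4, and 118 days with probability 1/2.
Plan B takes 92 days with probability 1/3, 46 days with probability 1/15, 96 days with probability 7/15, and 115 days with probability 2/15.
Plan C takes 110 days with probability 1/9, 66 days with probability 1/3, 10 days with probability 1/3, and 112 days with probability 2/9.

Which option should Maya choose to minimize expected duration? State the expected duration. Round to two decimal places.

Plan C (62.44 days)

Plan A = 1/6 × 69 + 1/12 × 6 + 1/4 × 37 + 1/2 × 118 = 11.5 + 0.5 + 9.25 + 59 = 80.25
Plan B = 1/3 × 92 + 1/15 × 46 + 7/15 × 96 + 2/15 × 115 = 30.6667 + 3.0667 + 44.8 + 15.3333 = 93.8667
Plan C = 1/9 × 110 + 1/3 × 66 + 1/3 × 10 + 2/9 × 112 = 12.2222 + 22 + 3.3333 + 24.8889 = 62.4444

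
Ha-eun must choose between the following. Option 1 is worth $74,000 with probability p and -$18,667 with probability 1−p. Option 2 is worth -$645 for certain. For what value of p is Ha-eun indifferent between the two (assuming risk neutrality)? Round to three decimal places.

p·74000 + (1−p)·(-18667) = -645
92667p − 18667 = -645
p = (-645 + 18667) / 92667

p = 0.194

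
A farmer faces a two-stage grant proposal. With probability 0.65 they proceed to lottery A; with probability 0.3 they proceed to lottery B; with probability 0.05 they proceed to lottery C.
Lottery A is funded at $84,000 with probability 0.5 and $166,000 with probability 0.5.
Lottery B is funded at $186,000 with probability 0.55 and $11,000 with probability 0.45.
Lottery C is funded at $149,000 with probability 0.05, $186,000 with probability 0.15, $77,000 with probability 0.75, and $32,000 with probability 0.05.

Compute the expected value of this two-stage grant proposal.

EV(A) = 0.5 × 84000 + 0.5 × 166000 = 42000 + 83000 = 125000
EV(B) = 0.55 × 186000 + 0.45 × 11000 = 102300 + 4950 = 107250
EV(C) = 0.05 × 149000 + 0.15 × 186000 + 0.75 × 77000 + 0.05 × 32000 = 7450 + 27900 + 57750 + 1600 = 94700
Overall = 0.65 × 125000 + 0.3 × 107250 + 0.05 × 94700 = 81250 + 32175 + 4735 = 118160

$118,160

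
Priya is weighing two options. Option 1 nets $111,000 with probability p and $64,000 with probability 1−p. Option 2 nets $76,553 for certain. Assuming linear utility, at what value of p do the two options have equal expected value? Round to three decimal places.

p = 0.267

p·111000 + (1−p)·64000 = 76553
47000p + 64000 = 76553
p = (76553 − 64000) / 47000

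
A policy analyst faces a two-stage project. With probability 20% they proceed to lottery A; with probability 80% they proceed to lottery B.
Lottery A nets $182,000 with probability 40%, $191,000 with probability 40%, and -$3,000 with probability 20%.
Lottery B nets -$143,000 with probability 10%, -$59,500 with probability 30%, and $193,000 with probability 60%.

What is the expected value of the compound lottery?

$96,640

EV(A) = 0.4 × 182000 + 0.4 × 191000 + 0.2 × (-3000) = 72800 + 76400 − 600 = 148600
EV(B) = 0.1 × (-143000) + 0.3 × (-59500) + 0.6 × 193000 = -14300 − 17850 + 115800 = 83650
Overall = 0.2 × 148600 + 0.8 × 83650 = 29720 + 66920 = 96640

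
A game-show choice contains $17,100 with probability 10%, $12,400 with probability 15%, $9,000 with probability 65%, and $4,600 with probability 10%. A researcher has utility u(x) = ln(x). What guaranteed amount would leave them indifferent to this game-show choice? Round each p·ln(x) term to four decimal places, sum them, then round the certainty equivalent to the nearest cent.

E[u] = 0.1·ln(17100) + 0.15·ln(12400) + 0.65·ln(9000) + 0.1·ln(4600) = 0.9747 + 1.4138 + 5.9182 + 0.8434 = 9.1501
CE = e^9.1501 ≈ 9415.38

$9,415.38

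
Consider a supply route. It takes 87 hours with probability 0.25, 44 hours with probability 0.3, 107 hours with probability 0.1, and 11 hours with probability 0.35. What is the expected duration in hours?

EV = 0.25 × 87 + 0.3 × 44 + 0.1 × 107 + 0.35 × 11 = 21.75 + 13.2 + 10.7 + 3.85 = 49.5

49.5 hours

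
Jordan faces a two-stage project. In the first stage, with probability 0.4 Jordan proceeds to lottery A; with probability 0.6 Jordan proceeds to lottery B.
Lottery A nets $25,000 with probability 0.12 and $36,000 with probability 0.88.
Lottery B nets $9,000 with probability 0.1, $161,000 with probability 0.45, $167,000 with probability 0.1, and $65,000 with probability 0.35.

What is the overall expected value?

EV(A) = 0.12 × 25000 + 0.88 × 36000 = 3000 + 31680 = 34680
EV(B) = 0.1 × 9000 + 0.45 × 161000 + 0.1 × 167000 + 0.35 × 65000 = 900 + 72450 + 16700 + 22750 = 112800
Overall = 0.4 × 34680 + 0.6 × 112800 = 13872 + 67680 = 81552

$81,552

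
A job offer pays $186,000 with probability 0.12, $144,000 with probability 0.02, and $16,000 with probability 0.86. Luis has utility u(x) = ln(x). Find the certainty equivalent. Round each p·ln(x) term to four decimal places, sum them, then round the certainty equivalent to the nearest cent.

E[u] = 0.12·ln(186000) + 0.02·ln(144000) + 0.86·ln(16000) = 1.4560 + 0.2376 + 8.3251 = 10.0187
CE = e^10.0187 ≈ 22442.24

$22,442.24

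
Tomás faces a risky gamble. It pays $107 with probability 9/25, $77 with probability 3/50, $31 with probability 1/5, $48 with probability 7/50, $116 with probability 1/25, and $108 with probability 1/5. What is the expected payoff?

EV = 9/25 × 107 + 3/50 × 77 + 1/5 × 31 + 7/50 × 48 + 1/25 × 116 + 1/5 × 108 = 38.52 + 4.62 + 6.2 + 6.72 + 4.64 + 21.6 = 82.3

$82.30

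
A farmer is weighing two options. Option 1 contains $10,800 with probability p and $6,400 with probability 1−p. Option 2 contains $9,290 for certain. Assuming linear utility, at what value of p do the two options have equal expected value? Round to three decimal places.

p = 0.657

p·10800 + (1−p)·6400 = 9290
4400p + 6400 = 9290
p = (9290 − 6400) / 4400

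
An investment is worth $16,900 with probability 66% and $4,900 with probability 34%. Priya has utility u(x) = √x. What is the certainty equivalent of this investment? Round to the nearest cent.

E[u] = 0.66·√16900 + 0.34·√4900 = 0.66·130 + 0.34·70 = 109.6
CE = (109.6)² = 12012.16

$12,012.16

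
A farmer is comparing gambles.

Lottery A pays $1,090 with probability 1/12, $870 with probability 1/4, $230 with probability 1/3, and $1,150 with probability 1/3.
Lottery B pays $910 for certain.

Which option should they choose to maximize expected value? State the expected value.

Lottery B ($910)

Lottery A = 1/12 × 1090 + 1/4 × 870 + 1/3 × 230 + 1/3 × 1150 = 90.8333 + 217.5 + 76.6667 + 383.3333 = 768.3333
Lottery B: 910 (certain)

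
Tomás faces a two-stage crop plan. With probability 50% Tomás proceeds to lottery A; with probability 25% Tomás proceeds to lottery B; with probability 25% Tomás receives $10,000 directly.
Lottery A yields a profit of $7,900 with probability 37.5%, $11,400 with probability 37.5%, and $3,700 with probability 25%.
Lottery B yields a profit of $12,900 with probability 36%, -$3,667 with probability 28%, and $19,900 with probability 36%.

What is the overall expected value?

EV(A) = 0.375 × 7900 + 0.375 × 11400 + 0.25 × 3700 = 2962.5 + 4275 + 925 = 8162.5
EV(B) = 0.36 × 12900 + 0.28 × (-3667) + 0.36 × 19900 = 4644 − 1026.76 + 7164 = 10781.24
Branch C: 10000 (certain)
Overall = 0.5 × 8162.5 + 0.25 × 10781.24 + 0.25 × 10000 = 4081.25 + 2695.31 + 2500 = 9276.56

$9,276.56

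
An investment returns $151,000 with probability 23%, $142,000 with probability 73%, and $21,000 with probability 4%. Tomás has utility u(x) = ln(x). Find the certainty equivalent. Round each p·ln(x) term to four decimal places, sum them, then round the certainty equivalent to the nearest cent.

$133,425.69

E[u] = 0.23·ln(151000) + 0.73·ln(142000) + 0.04·ln(21000) = 2.7428 + 8.6604 + 0.3981 = 11.8013
CE = e^11.8013 ≈ 133425.69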